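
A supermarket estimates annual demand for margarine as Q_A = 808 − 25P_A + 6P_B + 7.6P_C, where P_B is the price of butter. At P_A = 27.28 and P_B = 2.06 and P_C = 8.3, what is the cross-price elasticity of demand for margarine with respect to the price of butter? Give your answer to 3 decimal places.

At P_A = 27.28 and P_B = 2.06 and P_C = 8.3: Q_A = 201.44.
∂Q_A/∂P_B = 6.
ε = (∂Q_A/∂P_B)(P_B/Q_A) = 6 × (2.06/201.44) ≈ 0.061.

0.061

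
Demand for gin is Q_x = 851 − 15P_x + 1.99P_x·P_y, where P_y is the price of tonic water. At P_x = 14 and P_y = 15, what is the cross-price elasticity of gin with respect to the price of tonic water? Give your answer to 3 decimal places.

At P_x = 14 and P_y = 15: Q_x = 1058.9.
∂Q_x/∂P_y = 1.99P_x = 1.99(14) = 27.8600.
ε = (∂Q_x/∂P_y)(P_y/Q_x) = 27.8600 × (15/1058.9) ≈ 0.395.

0.395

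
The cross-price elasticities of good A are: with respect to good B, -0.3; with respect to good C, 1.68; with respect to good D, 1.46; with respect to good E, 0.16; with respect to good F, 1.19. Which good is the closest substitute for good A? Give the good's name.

Substitutes have ε > 0. Among the positive values, 1.68 (good C) is largest.

good C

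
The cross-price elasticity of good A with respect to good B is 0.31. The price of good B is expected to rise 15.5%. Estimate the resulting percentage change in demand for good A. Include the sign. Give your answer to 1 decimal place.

4.8%

%ΔQ ≈ ε × %ΔP of good B = 0.31 × (15.5%) = 4.8%.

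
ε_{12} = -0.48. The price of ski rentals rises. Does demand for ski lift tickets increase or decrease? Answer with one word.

ε < 0 and the price of ski rentals rises, so the quantity of ski lift tickets moves in the opposite direction: it decreases.

decrease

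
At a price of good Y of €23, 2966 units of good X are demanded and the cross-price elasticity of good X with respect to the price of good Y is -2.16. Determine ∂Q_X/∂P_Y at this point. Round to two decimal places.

ε = (∂Q_X/∂P_Y)·(P_Y/Q_X) ⇒ ∂Q_X/∂P_Y = ε·Q_X/P_Y = -2.16 × 2966/23 ≈ -278.55.

-278.55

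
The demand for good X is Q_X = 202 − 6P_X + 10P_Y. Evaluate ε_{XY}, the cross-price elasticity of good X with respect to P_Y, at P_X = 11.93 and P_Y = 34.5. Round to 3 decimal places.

At P_X = 11.93 and P_Y = 34.5: Q_X = 475.42.
∂Q_X/∂P_Y = 10.
ε = (∂Q_X/∂P_Y)(P_Y/Q_X) = 10 × (34.5/475.42) ≈ 0.726.

0.726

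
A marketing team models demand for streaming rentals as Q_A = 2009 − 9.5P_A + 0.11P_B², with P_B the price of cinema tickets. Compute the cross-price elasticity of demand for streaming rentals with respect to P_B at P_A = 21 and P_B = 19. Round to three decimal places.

At P_A = 21 and P_B = 19: Q_A = 1849.21.
∂Q_A/∂P_B = 0.22P_B = 0.22(19) = 4.1800.
ε = (∂Q_A/∂P_B)(P_B/Q_A) = 4.1800 × (19/1849.21) ≈ 0.043.

0.043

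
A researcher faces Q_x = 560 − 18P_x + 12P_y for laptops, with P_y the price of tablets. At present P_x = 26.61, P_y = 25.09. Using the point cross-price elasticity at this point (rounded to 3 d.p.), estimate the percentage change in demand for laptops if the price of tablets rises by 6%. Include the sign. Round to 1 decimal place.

4.7%

At P_x = 26.61, P_y = 25.09: Q_x = 382.1.
∂Q_x/∂P_y = 12.
ε = (∂Q_x/∂P_y)(P_y/Q_x) = 12.0000 × 25.09/382.1 ≈ 0.788.
%ΔQ_x ≈ ε × %ΔP_y = 0.788 × (6%) = 4.7%.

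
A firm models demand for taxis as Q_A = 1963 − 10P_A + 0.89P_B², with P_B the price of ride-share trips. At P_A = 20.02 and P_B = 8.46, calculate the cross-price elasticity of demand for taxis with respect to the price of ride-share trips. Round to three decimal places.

At P_A = 20.02 and P_B = 8.46: Q_A = 1826.499.
∂Q_A/∂P_B = 1.78P_B = 1.78(8.46) = 15.0588.
ε = (∂Q_A/∂P_B)(P_B/Q_A) = 15.0588 × (8.46/1826.499) ≈ 0.070.
ε > 0: substitutes.

0.070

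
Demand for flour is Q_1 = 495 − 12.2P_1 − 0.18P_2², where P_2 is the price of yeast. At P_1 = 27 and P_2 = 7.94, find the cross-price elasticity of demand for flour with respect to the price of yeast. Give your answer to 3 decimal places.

At P_1 = 27 and P_2 = 7.94: Q_1 = 154.252.
∂Q_1/∂P_2 = -0.36P_2 = -0.36(7.94) = -2.8584.
ε = (∂Q_1/∂P_2)(P_2/Q_1) = -2.8584 × (7.94/154.252) ≈ -0.147.

-0.147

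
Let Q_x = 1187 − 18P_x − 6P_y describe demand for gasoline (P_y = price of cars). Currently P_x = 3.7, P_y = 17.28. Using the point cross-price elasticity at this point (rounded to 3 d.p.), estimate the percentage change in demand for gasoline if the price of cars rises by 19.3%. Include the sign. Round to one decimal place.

-2.0%

At P_x = 3.7, P_y = 17.28: Q_x = 1016.72.
∂Q_x/∂P_y = -6.
ε = (∂Q_x/∂P_y)(P_y/Q_x) = -6.0000 × 17.28/1016.72 ≈ -0.102.
%ΔQ_x ≈ ε × %ΔP_y = -0.102 × (19.3%) = -2.0%.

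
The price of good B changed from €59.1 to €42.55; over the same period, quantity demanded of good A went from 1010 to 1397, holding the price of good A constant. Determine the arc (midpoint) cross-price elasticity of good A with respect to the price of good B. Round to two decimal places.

ΔQ_A = 1397 − 1010 = 387; ΔP_B = 42.55 − 59.1 = -16.55.
Midpoints: Q̄_A = 1203.5, P̄_B = 50.83.
ε = (ΔQ_A/Q̄_A)/(ΔP_B/P̄_B) = (387/1203.5)/(-16.55/50.83) ≈ -0.99.

-0.99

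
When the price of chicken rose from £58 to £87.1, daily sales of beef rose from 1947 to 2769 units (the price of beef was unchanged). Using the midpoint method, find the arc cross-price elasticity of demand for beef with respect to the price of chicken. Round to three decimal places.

0.869

ΔQ_A = 2769 − 1947 = 822; ΔP_B = 87.1 − 58 = 29.1.
Midpoints: Q̄_A = 2358.0, P̄_B = 72.55.
ε = (ΔQ_A/Q̄_A)/(ΔP_B/P̄_B) = (822/2358.0)/(29.1/72.55) ≈ 0.869.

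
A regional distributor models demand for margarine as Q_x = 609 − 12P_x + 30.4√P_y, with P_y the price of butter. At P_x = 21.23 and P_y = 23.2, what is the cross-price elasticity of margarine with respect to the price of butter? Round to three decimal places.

At P_x = 21.23 and P_y = 23.2: Q_x = 500.666.
∂Q_x/∂P_y = 30.4/(2√P_y) = 30.4/(2√23.2) = 3.1557.
ε = (∂Q_x/∂P_y)(P_y/Q_x) = 3.1557 × (23.2/500.666) ≈ 0.146.
ε > 0: substitutes.

0.146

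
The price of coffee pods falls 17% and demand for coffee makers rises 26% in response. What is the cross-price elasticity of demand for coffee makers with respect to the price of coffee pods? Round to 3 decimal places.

ε = (%ΔQ of coffee makers) / (%ΔP of coffee pods) = (26%) / (-17%) ≈ -1.529.
Negative cross-price elasticity: complements.

-1.529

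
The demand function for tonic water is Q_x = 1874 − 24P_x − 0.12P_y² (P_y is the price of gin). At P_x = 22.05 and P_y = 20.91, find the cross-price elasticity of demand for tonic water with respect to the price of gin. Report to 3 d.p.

At P_x = 22.05 and P_y = 20.91: Q_x = 1292.333.
∂Q_x/∂P_y = -0.24P_y = -0.24(20.91) = -5.0184.
ε = (∂Q_x/∂P_y)(P_y/Q_x) = -5.0184 × (20.91/1292.333) ≈ -0.081.

-0.081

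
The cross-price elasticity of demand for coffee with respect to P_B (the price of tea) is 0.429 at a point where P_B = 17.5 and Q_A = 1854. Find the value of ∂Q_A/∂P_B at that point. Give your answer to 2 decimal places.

ε = (∂Q_A/∂P_B)·(P_B/Q_A) ⇒ ∂Q_A/∂P_B = ε·Q_A/P_B = 0.429 × 1854/17.5 ≈ 45.45.

45.45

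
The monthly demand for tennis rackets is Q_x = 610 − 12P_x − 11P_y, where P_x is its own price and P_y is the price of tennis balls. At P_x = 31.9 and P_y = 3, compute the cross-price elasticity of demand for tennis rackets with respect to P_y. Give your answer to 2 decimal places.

At P_x = 31.9 and P_y = 3: Q_x = 194.2.
∂Q_x/∂P_y = -11.
ε = (∂Q_x/∂P_y)(P_y/Q_x) = -11 × (3/194.2) ≈ -0.17.
Since ε < 0, tennis rackets and tennis balls are complements.

-0.17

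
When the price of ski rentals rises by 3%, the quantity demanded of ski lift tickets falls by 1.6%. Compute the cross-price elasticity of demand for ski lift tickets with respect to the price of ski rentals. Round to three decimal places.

ε = (%ΔQ of ski lift tickets) / (%ΔP of ski rentals) = (-1.6%) / (3%) ≈ -0.533.
Negative cross-price elasticity: complements.

-0.533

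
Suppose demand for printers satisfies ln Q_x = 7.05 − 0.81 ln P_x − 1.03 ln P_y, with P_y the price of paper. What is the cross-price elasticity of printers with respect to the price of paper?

-1.03

In a log-linear (constant-elasticity) demand function, the coefficient on ln P_y is the cross-price elasticity.
ε = -1.03. Negative, so printers and paper are complements.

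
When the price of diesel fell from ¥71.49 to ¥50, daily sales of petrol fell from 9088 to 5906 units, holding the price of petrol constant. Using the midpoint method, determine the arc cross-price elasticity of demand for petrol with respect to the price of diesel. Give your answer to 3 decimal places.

1.200

ΔQ_A = 5906 − 9088 = -3182; ΔP_B = 50 − 71.49 = -21.49.
Midpoints: Q̄_A = 7497.0, P̄_B = 60.74.
ε = (ΔQ_A/Q̄_A)/(ΔP_B/P̄_B) = (-3182/7497.0)/(-21.49/60.74) ≈ 1.200.
ε > 0: petrol and diesel are substitutes.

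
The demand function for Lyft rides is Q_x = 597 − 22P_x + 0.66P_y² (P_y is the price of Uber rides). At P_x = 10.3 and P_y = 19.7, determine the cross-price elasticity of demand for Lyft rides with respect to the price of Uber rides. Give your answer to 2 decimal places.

At P_x = 10.3 and P_y = 19.7: Q_x = 626.539.
∂Q_x/∂P_y = 1.32P_y = 1.32(19.7) = 26.0040.
ε = (∂Q_x/∂P_y)(P_y/Q_x) = 26.0040 × (19.7/626.539) ≈ 0.82.
ε > 0: substitutes.

0.82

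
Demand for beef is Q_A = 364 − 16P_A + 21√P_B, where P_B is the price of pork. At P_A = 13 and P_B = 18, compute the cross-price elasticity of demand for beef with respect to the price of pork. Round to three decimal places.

0.182

At P_A = 13 and P_B = 18: Q_A = 245.095.
∂Q_A/∂P_B = 21/(2√P_B) = 21/(2√18) = 2.4749.
ε = (∂Q_A/∂P_B)(P_B/Q_A) = 2.4749 × (18/245.095) ≈ 0.182.
ε > 0: substitutes.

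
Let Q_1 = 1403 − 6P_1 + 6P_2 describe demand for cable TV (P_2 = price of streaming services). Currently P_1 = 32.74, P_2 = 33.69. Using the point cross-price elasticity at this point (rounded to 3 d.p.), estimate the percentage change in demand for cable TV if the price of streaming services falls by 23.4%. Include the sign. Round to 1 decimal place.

At P_1 = 32.74, P_2 = 33.69: Q_1 = 1408.7.
∂Q_1/∂P_2 = 6.
ε = (∂Q_1/∂P_2)(P_2/Q_1) = 6.0000 × 33.69/1408.7 ≈ 0.143.
%ΔQ_1 ≈ ε × %ΔP_2 = 0.143 × (-23.4%) = -3.3%.

-3.3%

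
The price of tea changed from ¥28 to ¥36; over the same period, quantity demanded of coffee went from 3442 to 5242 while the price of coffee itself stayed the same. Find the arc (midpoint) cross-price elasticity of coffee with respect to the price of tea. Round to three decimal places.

ΔQ_A = 5242 − 3442 = 1800; ΔP_B = 36 − 28 = 8.
Midpoints: Q̄_A = 4342.0, P̄_B = 32.00.
ε = (ΔQ_A/Q̄_A)/(ΔP_B/P̄_B) = (1800/4342.0)/(8/32.00) ≈ 1.658.
ε > 0: coffee and tea are substitutes.

1.658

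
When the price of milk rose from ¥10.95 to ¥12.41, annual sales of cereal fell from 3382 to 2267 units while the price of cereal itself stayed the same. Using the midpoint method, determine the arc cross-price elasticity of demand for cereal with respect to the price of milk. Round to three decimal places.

ΔQ_A = 2267 − 3382 = -1115; ΔP_B = 12.41 − 10.95 = 1.46.
Midpoints: Q̄_A = 2824.5, P̄_B = 11.68.
ε = (ΔQ_A/Q̄_A)/(ΔP_B/P̄_B) = (-1115/2824.5)/(1.46/11.68) ≈ -3.158.

-3.158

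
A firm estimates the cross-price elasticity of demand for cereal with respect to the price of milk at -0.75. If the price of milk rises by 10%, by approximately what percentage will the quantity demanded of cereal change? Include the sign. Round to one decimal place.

-7.5%

%ΔQ ≈ ε × %ΔP of milk = -0.75 × (10%) = -7.5%.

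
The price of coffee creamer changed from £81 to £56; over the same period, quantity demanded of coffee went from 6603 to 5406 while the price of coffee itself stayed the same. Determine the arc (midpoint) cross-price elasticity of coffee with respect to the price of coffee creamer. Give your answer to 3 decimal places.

ΔQ_A = 5406 − 6603 = -1197; ΔP_B = 56 − 81 = -25.
Midpoints: Q̄_A = 6004.5, P̄_B = 68.50.
ε = (ΔQ_A/Q̄_A)/(ΔP_B/P̄_B) = (-1197/6004.5)/(-25/68.50) ≈ 0.546.
ε > 0: coffee and coffee creamer are substitutes.

0.546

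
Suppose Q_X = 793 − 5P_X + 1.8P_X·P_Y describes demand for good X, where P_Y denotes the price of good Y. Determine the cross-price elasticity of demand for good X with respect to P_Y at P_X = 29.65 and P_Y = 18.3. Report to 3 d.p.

At P_X = 29.65 and P_Y = 18.3: Q_X = 1621.421.
∂Q_X/∂P_Y = 1.8P_X = 1.8(29.65) = 53.3700.
ε = (∂Q_X/∂P_Y)(P_Y/Q_X) = 53.3700 × (18.3/1621.421) ≈ 0.602.

0.602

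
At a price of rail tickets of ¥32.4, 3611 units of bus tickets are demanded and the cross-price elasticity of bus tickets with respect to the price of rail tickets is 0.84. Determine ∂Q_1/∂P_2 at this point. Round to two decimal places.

ε = (∂Q_1/∂P_2)·(P_2/Q_1) ⇒ ∂Q_1/∂P_2 = ε·Q_1/P_2 = 0.84 × 3611/32.4 ≈ 93.62.

93.62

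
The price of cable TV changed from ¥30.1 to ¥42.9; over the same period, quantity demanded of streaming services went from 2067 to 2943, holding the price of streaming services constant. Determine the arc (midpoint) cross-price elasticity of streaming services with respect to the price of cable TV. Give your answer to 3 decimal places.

0.997

ΔQ_A = 2943 − 2067 = 876; ΔP_B = 42.9 − 30.1 = 12.8.
Midpoints: Q̄_A = 2505.0, P̄_B = 36.50.
ε = (ΔQ_A/Q̄_A)/(ΔP_B/P̄_B) = (876/2505.0)/(12.8/36.50) ≈ 0.997.
ε > 0: streaming services and cable TV are substitutes.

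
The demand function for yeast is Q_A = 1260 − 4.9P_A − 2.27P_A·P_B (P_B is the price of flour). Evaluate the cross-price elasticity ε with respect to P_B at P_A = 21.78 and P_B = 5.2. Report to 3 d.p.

-0.287

At P_A = 21.78 and P_B = 5.2: Q_A = 896.187.
∂Q_A/∂P_B = -2.27P_A = -2.27(21.78) = -49.4406.
ε = (∂Q_A/∂P_B)(P_B/Q_A) = -49.4406 × (5.2/896.187) ≈ -0.287.
ε < 0: complements.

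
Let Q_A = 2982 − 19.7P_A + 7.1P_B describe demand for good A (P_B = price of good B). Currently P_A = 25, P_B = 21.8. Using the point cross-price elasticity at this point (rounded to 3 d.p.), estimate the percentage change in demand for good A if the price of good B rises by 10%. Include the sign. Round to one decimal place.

At P_A = 25, P_B = 21.8: Q_A = 2644.28.
∂Q_A/∂P_B = 7.1.
ε = (∂Q_A/∂P_B)(P_B/Q_A) = 7.1000 × 21.8/2644.28 ≈ 0.059.
%ΔQ_A ≈ ε × %ΔP_B = 0.059 × (10%) = 0.6%.

0.6%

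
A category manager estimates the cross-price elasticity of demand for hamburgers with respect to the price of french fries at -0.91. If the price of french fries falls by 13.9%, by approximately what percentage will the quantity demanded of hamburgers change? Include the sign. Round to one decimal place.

%ΔQ ≈ ε × %ΔP of french fries = -0.91 × (-13.9%) = 12.6%.

12.6%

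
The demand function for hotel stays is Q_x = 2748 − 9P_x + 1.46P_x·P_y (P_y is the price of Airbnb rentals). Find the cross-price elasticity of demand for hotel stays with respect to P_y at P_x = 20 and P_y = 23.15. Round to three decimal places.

At P_x = 20 and P_y = 23.15: Q_x = 3243.98.
∂Q_x/∂P_y = 1.46P_x = 1.46(20) = 29.2000.
ε = (∂Q_x/∂P_y)(P_y/Q_x) = 29.2000 × (23.15/3243.98) ≈ 0.208.
ε > 0: substitutes.

0.208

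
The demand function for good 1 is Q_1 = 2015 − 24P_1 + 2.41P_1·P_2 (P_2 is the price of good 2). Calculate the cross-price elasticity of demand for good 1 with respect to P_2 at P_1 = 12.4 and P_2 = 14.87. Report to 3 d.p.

At P_1 = 12.4 and P_2 = 14.87: Q_1 = 2161.775.
∂Q_1/∂P_2 = 2.41P_1 = 2.41(12.4) = 29.8840.
ε = (∂Q_1/∂P_2)(P_2/Q_1) = 29.8840 × (14.87/2161.775) ≈ 0.206.
ε > 0: substitutes.

0.206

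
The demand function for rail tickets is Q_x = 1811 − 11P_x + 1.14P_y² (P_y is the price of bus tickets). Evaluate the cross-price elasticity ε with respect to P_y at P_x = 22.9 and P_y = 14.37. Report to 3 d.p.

At P_x = 22.9 and P_y = 14.37: Q_x = 1794.506.
∂Q_x/∂P_y = 2.28P_y = 2.28(14.37) = 32.7636.
ε = (∂Q_x/∂P_y)(P_y/Q_x) = 32.7636 × (14.37/1794.506) ≈ 0.262.

0.262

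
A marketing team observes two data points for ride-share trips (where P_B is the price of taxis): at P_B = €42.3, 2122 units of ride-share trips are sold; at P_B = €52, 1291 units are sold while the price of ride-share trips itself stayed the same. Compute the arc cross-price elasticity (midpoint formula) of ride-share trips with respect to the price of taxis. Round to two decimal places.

ΔQ_A = 1291 − 2122 = -831; ΔP_B = 52 − 42.3 = 9.7.
Midpoints: Q̄_A = 1706.5, P̄_B = 47.15.
ε = (ΔQ_A/Q̄_A)/(ΔP_B/P̄_B) = (-831/1706.5)/(9.7/47.15) ≈ -2.37.
ε < 0: ride-share trips and taxis are complements.

-2.37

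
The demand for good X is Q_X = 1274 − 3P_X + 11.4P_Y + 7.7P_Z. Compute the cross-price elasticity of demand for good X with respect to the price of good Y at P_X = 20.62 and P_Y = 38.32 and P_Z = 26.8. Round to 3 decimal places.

0.235

At P_X = 20.62 and P_Y = 38.32 and P_Z = 26.8: Q_X = 1855.348.
∂Q_X/∂P_Y = 11.4.
ε = (∂Q_X/∂P_Y)(P_Y/Q_X) = 11.4 × (38.32/1855.348) ≈ 0.235.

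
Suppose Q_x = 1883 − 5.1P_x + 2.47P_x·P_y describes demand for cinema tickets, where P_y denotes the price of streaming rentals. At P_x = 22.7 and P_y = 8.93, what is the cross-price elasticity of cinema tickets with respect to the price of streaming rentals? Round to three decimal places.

At P_x = 22.7 and P_y = 8.93: Q_x = 2267.926.
∂Q_x/∂P_y = 2.47P_x = 2.47(22.7) = 56.0690.
ε = (∂Q_x/∂P_y)(P_y/Q_x) = 56.0690 × (8.93/2267.926) ≈ 0.221.

0.221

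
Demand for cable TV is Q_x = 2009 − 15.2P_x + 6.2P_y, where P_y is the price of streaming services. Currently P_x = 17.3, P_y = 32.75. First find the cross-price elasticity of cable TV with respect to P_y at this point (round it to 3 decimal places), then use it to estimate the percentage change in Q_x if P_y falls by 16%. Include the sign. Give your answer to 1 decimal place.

At P_x = 17.3, P_y = 32.75: Q_x = 1949.09.
∂Q_x/∂P_y = 6.2.
ε = (∂Q_x/∂P_y)(P_y/Q_x) = 6.2000 × 32.75/1949.09 ≈ 0.104.
%ΔQ_x ≈ ε × %ΔP_y = 0.104 × (-16%) = -1.7%.

-1.7%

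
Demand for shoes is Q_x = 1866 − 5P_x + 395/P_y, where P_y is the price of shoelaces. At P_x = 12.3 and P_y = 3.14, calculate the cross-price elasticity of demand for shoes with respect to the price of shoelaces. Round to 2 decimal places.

-0.07

At P_x = 12.3 and P_y = 3.14: Q_x = 1930.296.
∂Q_x/∂P_y = −395/P_y² = -40.0625.
ε = (∂Q_x/∂P_y)(P_y/Q_x) = -40.0625 × (3.14/1930.296) ≈ -0.07.
ε < 0: complements.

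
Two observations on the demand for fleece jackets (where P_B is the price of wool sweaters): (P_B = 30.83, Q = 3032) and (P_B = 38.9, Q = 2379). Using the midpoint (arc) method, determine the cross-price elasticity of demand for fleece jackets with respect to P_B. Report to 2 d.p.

-1.04

ΔQ_A = 2379 − 3032 = -653; ΔP_B = 38.9 − 30.83 = 8.07.
Midpoints: Q̄_A = 2705.5, P̄_B = 34.86.
ε = (ΔQ_A/Q̄_A)/(ΔP_B/P̄_B) = (-653/2705.5)/(8.07/34.86) ≈ -1.04.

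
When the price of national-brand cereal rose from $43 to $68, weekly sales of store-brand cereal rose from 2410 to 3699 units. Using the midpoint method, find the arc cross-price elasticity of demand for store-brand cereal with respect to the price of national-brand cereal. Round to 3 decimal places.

0.937

ΔQ_A = 3699 − 2410 = 1289; ΔP_B = 68 − 43 = 25.
Midpoints: Q̄_A = 3054.5, P̄_B = 55.50.
ε = (ΔQ_A/Q̄_A)/(ΔP_B/P̄_B) = (1289/3054.5)/(25/55.50) ≈ 0.937.
ε > 0: store-brand cereal and national-brand cereal are substitutes.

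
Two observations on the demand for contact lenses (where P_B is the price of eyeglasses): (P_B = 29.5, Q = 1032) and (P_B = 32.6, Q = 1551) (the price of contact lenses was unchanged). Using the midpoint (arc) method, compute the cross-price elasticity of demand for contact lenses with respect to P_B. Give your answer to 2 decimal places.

4.03

ΔQ_A = 1551 − 1032 = 519; ΔP_B = 32.6 − 29.5 = 3.1.
Midpoints: Q̄_A = 1291.5, P̄_B = 31.05.
ε = (ΔQ_A/Q̄_A)/(ΔP_B/P̄_B) = (519/1291.5)/(3.1/31.05) ≈ 4.03.
ε > 0: contact lenses and eyeglasses are substitutes.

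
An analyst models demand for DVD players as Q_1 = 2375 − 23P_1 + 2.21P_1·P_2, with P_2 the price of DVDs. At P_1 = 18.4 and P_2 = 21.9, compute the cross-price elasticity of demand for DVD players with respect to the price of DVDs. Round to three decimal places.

At P_1 = 18.4 and P_2 = 21.9: Q_1 = 2842.342.
∂Q_1/∂P_2 = 2.21P_1 = 2.21(18.4) = 40.6640.
ε = (∂Q_1/∂P_2)(P_2/Q_1) = 40.6640 × (21.9/2842.342) ≈ 0.313.

0.313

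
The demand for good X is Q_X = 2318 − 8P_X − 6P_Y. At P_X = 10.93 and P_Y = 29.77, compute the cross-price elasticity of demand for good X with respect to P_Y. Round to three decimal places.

At P_X = 10.93 and P_Y = 29.77: Q_X = 2051.94.
∂Q_X/∂P_Y = -6.
ε = (∂Q_X/∂P_Y)(P_Y/Q_X) = -6 × (29.77/2051.94) ≈ -0.087.
Since ε < 0, good X and good Y are complements.

-0.087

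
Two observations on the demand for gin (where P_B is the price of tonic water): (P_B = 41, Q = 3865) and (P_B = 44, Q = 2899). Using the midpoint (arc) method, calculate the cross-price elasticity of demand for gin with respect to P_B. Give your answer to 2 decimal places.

ΔQ_A = 2899 − 3865 = -966; ΔP_B = 44 − 41 = 3.
Midpoints: Q̄_A = 3382.0, P̄_B = 42.50.
ε = (ΔQ_A/Q̄_A)/(ΔP_B/P̄_B) = (-966/3382.0)/(3/42.50) ≈ -4.05.

-4.05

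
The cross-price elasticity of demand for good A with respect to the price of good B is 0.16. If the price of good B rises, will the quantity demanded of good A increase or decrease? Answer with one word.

ε > 0 and the price of good B rises, so the quantity of good A moves in the same direction: it increases.

increase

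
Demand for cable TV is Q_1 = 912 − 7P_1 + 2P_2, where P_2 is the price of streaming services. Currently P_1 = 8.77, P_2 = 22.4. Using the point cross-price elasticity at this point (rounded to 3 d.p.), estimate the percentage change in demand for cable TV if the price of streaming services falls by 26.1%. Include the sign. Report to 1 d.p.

At P_1 = 8.77, P_2 = 22.4: Q_1 = 895.41.
∂Q_1/∂P_2 = 2.
ε = (∂Q_1/∂P_2)(P_2/Q_1) = 2.0000 × 22.4/895.41 ≈ 0.050.
%ΔQ_1 ≈ ε × %ΔP_2 = 0.050 × (-26.1%) = -1.3%.

-1.3%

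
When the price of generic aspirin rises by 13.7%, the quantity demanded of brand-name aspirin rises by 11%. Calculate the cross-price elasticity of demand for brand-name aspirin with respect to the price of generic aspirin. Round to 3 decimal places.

ε = (%ΔQ of brand-name aspirin) / (%ΔP of generic aspirin) = (11%) / (13.7%) ≈ 0.803.
Positive cross-price elasticity: substitutes.

0.803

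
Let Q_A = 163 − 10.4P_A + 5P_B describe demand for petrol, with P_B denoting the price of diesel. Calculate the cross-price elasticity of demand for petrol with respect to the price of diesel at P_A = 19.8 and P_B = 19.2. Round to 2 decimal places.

At P_A = 19.8 and P_B = 19.2: Q_A = 53.08.
∂Q_A/∂P_B = 5.
ε = (∂Q_A/∂P_B)(P_B/Q_A) = 5 × (19.2/53.08) ≈ 1.81.
Since ε > 0, petrol and diesel are substitutes.

1.81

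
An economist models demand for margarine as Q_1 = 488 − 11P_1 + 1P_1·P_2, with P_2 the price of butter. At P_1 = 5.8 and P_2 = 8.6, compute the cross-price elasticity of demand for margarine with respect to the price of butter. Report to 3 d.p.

At P_1 = 5.8 and P_2 = 8.6: Q_1 = 474.08.
∂Q_1/∂P_2 = 1P_1 = 1(5.8) = 5.8000.
ε = (∂Q_1/∂P_2)(P_2/Q_1) = 5.8000 × (8.6/474.08) ≈ 0.105.

0.105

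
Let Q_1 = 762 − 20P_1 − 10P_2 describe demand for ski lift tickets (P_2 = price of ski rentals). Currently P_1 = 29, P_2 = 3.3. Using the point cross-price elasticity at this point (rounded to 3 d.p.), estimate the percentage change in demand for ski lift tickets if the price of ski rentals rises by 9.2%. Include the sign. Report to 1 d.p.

At P_1 = 29, P_2 = 3.3: Q_1 = 149.
∂Q_1/∂P_2 = -10.
ε = (∂Q_1/∂P_2)(P_2/Q_1) = -10.0000 × 3.3/149 ≈ -0.221.
%ΔQ_1 ≈ ε × %ΔP_2 = -0.221 × (9.2%) = -2.0%.

-2.0%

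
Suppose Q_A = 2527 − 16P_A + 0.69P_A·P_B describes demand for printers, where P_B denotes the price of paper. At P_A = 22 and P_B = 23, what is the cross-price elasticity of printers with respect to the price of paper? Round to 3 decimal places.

0.138

At P_A = 22 and P_B = 23: Q_A = 2524.14.
∂Q_A/∂P_B = 0.69P_A = 0.69(22) = 15.1800.
ε = (∂Q_A/∂P_B)(P_B/Q_A) = 15.1800 × (23/2524.14) ≈ 0.138.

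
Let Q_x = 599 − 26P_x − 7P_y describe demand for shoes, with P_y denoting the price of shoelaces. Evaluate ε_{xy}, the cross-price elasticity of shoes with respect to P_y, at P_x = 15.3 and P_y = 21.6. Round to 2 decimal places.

-3.02

At P_x = 15.3 and P_y = 21.6: Q_x = 50.
∂Q_x/∂P_y = -7.
ε = (∂Q_x/∂P_y)(P_y/Q_x) = -7 × (21.6/50) ≈ -3.02.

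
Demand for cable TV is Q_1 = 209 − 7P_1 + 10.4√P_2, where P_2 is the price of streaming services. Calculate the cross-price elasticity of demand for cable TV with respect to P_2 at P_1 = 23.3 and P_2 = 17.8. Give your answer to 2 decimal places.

At P_1 = 23.3 and P_2 = 17.8: Q_1 = 89.778.
∂Q_1/∂P_2 = 10.4/(2√P_2) = 10.4/(2√17.8) = 1.2325.
ε = (∂Q_1/∂P_2)(P_2/Q_1) = 1.2325 × (17.8/89.778) ≈ 0.24.

0.24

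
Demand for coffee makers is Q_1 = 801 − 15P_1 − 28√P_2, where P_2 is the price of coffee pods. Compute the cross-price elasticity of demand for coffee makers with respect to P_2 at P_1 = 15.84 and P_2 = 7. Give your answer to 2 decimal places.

At P_1 = 15.84 and P_2 = 7: Q_1 = 489.319.
∂Q_1/∂P_2 = -28/(2√P_2) = -28/(2√7) = -5.2915.
ε = (∂Q_1/∂P_2)(P_2/Q_1) = -5.2915 × (7/489.319) ≈ -0.08.

-0.08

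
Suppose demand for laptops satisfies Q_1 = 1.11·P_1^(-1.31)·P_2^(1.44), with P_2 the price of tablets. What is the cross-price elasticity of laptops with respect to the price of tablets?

In a log-linear (constant-elasticity) demand function, the coefficient on the exponent of P_2 is the cross-price elasticity.
ε = 1.44. Positive, so laptops and tablets are substitutes.

1.44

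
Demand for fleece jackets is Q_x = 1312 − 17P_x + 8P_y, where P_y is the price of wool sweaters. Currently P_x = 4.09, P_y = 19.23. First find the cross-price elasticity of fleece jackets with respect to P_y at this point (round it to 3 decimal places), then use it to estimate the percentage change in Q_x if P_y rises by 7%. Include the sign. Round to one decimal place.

At P_x = 4.09, P_y = 19.23: Q_x = 1396.31.
∂Q_x/∂P_y = 8.
ε = (∂Q_x/∂P_y)(P_y/Q_x) = 8.0000 × 19.23/1396.31 ≈ 0.110.
%ΔQ_x ≈ ε × %ΔP_y = 0.110 × (7%) = 0.8%.

0.8%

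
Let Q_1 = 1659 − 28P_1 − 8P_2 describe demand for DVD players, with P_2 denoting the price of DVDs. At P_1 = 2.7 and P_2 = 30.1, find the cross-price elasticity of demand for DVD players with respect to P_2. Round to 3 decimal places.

-0.179

At P_1 = 2.7 and P_2 = 30.1: Q_1 = 1342.6.
∂Q_1/∂P_2 = -8.
ε = (∂Q_1/∂P_2)(P_2/Q_1) = -8 × (30.1/1342.6) ≈ -0.179.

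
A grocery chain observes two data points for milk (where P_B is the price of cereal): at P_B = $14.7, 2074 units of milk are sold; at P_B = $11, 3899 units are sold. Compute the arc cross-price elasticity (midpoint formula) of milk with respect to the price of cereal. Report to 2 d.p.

-2.12

ΔQ_A = 3899 − 2074 = 1825; ΔP_B = 11 − 14.7 = -3.7.
Midpoints: Q̄_A = 2986.5, P̄_B = 12.85.
ε = (ΔQ_A/Q̄_A)/(ΔP_B/P̄_B) = (1825/2986.5)/(-3.7/12.85) ≈ -2.12.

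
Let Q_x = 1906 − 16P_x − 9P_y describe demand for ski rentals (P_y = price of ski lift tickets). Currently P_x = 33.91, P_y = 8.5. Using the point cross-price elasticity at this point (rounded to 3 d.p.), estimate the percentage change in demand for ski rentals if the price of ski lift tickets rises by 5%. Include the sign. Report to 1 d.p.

-0.3%

At P_x = 33.91, P_y = 8.5: Q_x = 1286.94.
∂Q_x/∂P_y = -9.
ε = (∂Q_x/∂P_y)(P_y/Q_x) = -9.0000 × 8.5/1286.94 ≈ -0.059.
%ΔQ_x ≈ ε × %ΔP_y = -0.059 × (5%) = -0.3%.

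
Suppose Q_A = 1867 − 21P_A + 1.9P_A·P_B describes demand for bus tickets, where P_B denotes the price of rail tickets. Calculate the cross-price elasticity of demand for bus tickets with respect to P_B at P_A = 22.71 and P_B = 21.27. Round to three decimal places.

At P_A = 22.71 and P_B = 21.27: Q_A = 2307.869.
∂Q_A/∂P_B = 1.9P_A = 1.9(22.71) = 43.1490.
ε = (∂Q_A/∂P_B)(P_B/Q_A) = 43.1490 × (21.27/2307.869) ≈ 0.398.

0.398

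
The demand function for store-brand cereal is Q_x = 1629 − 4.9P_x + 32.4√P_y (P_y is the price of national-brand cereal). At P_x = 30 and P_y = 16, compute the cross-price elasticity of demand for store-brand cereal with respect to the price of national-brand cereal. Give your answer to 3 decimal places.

At P_x = 30 and P_y = 16: Q_x = 1611.6.
∂Q_x/∂P_y = 32.4/(2√P_y) = 32.4/(2√16) = 4.0500.
ε = (∂Q_x/∂P_y)(P_y/Q_x) = 4.0500 × (16/1611.6) ≈ 0.040.
ε > 0: substitutes.

0.040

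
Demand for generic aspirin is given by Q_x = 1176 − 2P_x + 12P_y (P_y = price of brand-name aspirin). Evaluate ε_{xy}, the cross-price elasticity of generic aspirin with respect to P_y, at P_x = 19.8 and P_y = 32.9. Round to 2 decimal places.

0.26

At P_x = 19.8 and P_y = 32.9: Q_x = 1531.2.
∂Q_x/∂P_y = 12.
ε = (∂Q_x/∂P_y)(P_y/Q_x) = 12 × (32.9/1531.2) ≈ 0.26.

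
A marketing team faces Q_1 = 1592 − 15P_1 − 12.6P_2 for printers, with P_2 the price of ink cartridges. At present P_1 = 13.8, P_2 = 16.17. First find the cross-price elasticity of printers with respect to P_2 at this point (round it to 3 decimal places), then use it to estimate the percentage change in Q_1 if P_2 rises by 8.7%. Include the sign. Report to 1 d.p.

At P_1 = 13.8, P_2 = 16.17: Q_1 = 1181.258.
∂Q_1/∂P_2 = -12.6.
ε = (∂Q_1/∂P_2)(P_2/Q_1) = -12.6000 × 16.17/1181.258 ≈ -0.172.
%ΔQ_1 ≈ ε × %ΔP_2 = -0.172 × (8.7%) = -1.5%.

-1.5%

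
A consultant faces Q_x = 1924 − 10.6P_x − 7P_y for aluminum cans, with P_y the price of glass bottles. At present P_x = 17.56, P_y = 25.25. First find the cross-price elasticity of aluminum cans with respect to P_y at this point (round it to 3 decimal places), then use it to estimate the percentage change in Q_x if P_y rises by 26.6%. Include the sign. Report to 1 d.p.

At P_x = 17.56, P_y = 25.25: Q_x = 1561.114.
∂Q_x/∂P_y = -7.
ε = (∂Q_x/∂P_y)(P_y/Q_x) = -7.0000 × 25.25/1561.114 ≈ -0.113.
%ΔQ_x ≈ ε × %ΔP_y = -0.113 × (26.6%) = -3.0%.

-3.0%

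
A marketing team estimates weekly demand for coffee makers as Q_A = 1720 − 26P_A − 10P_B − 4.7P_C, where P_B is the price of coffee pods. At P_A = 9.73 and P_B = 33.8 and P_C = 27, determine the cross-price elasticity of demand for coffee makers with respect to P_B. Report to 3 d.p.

At P_A = 9.73 and P_B = 33.8 and P_C = 27: Q_A = 1002.12.
∂Q_A/∂P_B = -10.
ε = (∂Q_A/∂P_B)(P_B/Q_A) = -10 × (33.8/1002.12) ≈ -0.337.

-0.337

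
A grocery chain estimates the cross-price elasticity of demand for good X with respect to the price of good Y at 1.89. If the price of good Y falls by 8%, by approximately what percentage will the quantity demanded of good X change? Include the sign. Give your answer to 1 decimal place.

%ΔQ ≈ ε × %ΔP of good Y = 1.89 × (-8%) = -15.1%.

-15.1%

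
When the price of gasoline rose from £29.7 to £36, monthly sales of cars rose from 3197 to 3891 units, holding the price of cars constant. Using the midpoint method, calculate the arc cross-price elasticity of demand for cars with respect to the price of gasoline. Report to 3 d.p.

1.021

ΔQ_A = 3891 − 3197 = 694; ΔP_B = 36 − 29.7 = 6.3.
Midpoints: Q̄_A = 3544.0, P̄_B = 32.85.
ε = (ΔQ_A/Q̄_A)/(ΔP_B/P̄_B) = (694/3544.0)/(6.3/32.85) ≈ 1.021.
ε > 0: cars and gasoline are substitutes.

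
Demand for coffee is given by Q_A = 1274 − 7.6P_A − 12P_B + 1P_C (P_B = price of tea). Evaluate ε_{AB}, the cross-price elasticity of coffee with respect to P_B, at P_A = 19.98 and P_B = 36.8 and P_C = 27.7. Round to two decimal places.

At P_A = 19.98 and P_B = 36.8 and P_C = 27.7: Q_A = 708.252.
∂Q_A/∂P_B = -12.
ε = (∂Q_A/∂P_B)(P_B/Q_A) = -12 × (36.8/708.252) ≈ -0.62.
Since ε < 0, coffee and tea are complements.

-0.62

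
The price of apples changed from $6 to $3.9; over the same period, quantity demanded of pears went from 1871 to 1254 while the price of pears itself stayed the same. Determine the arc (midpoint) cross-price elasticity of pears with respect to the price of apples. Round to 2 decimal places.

ΔQ_A = 1254 − 1871 = -617; ΔP_B = 3.9 − 6 = -2.1.
Midpoints: Q̄_A = 1562.5, P̄_B = 4.95.
ε = (ΔQ_A/Q̄_A)/(ΔP_B/P̄_B) = (-617/1562.5)/(-2.1/4.95) ≈ 0.93.

0.93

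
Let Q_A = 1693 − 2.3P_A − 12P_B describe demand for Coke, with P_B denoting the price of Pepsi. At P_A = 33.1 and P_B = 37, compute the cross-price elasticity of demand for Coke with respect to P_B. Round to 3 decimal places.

At P_A = 33.1 and P_B = 37: Q_A = 1172.87.
∂Q_A/∂P_B = -12.
ε = (∂Q_A/∂P_B)(P_B/Q_A) = -12 × (37/1172.87) ≈ -0.379.
Since ε < 0, Coke and Pepsi are complements.

-0.379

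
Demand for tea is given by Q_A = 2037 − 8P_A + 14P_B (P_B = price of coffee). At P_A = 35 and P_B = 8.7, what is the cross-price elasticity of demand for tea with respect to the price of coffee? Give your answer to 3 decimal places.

0.065

At P_A = 35 and P_B = 8.7: Q_A = 1878.8.
∂Q_A/∂P_B = 14.
ε = (∂Q_A/∂P_B)(P_B/Q_A) = 14 × (8.7/1878.8) ≈ 0.065.
Since ε > 0, tea and coffee are substitutes.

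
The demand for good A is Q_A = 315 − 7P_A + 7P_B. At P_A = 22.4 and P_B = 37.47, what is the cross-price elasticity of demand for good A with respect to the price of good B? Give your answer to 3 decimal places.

At P_A = 22.4 and P_B = 37.47: Q_A = 420.49.
∂Q_A/∂P_B = 7.
ε = (∂Q_A/∂P_B)(P_B/Q_A) = 7 × (37.47/420.49) ≈ 0.624.
Since ε > 0, good A and good B are substitutes.

0.624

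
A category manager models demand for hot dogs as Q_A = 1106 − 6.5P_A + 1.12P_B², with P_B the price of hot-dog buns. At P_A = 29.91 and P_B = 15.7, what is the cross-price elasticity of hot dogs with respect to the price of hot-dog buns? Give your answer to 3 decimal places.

At P_A = 29.91 and P_B = 15.7: Q_A = 1187.654.
∂Q_A/∂P_B = 2.24P_B = 2.24(15.7) = 35.1680.
ε = (∂Q_A/∂P_B)(P_B/Q_A) = 35.1680 × (15.7/1187.654) ≈ 0.465.
ε > 0: substitutes.

0.465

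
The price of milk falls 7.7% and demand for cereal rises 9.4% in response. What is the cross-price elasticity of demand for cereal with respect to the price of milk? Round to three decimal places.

ε = (%ΔQ of cereal) / (%ΔP of milk) = (9.4%) / (-7.7%) ≈ -1.221.
Negative cross-price elasticity: complements.

-1.221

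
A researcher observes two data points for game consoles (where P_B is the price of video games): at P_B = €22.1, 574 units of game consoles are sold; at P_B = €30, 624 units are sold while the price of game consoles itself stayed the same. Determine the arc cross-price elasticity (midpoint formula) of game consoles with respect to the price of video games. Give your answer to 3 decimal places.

0.275

ΔQ_A = 624 − 574 = 50; ΔP_B = 30 − 22.1 = 7.9.
Midpoints: Q̄_A = 599.0, P̄_B = 26.05.
ε = (ΔQ_A/Q̄_A)/(ΔP_B/P̄_B) = (50/599.0)/(7.9/26.05) ≈ 0.275.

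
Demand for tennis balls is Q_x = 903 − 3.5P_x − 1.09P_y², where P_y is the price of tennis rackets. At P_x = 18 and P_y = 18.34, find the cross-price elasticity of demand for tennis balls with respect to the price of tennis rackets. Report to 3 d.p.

-1.549

At P_x = 18 and P_y = 18.34: Q_x = 473.372.
∂Q_x/∂P_y = -2.18P_y = -2.18(18.34) = -39.9812.
ε = (∂Q_x/∂P_y)(P_y/Q_x) = -39.9812 × (18.34/473.372) ≈ -1.549.
ε < 0: complements.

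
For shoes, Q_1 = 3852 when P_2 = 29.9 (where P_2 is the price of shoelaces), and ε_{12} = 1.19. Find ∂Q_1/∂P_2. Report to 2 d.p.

153.31

ε = (∂Q_1/∂P_2)·(P_2/Q_1) ⇒ ∂Q_1/∂P_2 = ε·Q_1/P_2 = 1.19 × 3852/29.9 ≈ 153.31.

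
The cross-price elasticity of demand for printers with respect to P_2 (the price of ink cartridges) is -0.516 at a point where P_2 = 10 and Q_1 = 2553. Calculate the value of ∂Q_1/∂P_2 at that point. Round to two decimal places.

ε = (∂Q_1/∂P_2)·(P_2/Q_1) ⇒ ∂Q_1/∂P_2 = ε·Q_1/P_2 = -0.516 × 2553/10 ≈ -131.73.

-131.73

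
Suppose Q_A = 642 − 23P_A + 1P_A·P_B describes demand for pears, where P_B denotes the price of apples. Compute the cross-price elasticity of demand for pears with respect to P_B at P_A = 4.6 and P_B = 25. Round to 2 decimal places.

At P_A = 4.6 and P_B = 25: Q_A = 651.2.
∂Q_A/∂P_B = 1P_A = 1(4.6) = 4.6000.
ε = (∂Q_A/∂P_B)(P_B/Q_A) = 4.6000 × (25/651.2) ≈ 0.18.
ε > 0: substitutes.

0.18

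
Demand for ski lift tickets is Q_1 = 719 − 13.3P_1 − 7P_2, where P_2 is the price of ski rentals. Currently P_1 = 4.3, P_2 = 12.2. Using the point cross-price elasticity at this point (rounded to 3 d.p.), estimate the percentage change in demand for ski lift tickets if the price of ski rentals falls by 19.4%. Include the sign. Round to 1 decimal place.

At P_1 = 4.3, P_2 = 12.2: Q_1 = 576.41.
∂Q_1/∂P_2 = -7.
ε = (∂Q_1/∂P_2)(P_2/Q_1) = -7.0000 × 12.2/576.41 ≈ -0.148.
%ΔQ_1 ≈ ε × %ΔP_2 = -0.148 × (-19.4%) = 2.9%.

2.9%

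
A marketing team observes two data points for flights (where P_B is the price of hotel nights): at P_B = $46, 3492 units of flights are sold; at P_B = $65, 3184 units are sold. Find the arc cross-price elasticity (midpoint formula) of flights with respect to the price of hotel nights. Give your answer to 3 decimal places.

-0.270

ΔQ_A = 3184 − 3492 = -308; ΔP_B = 65 − 46 = 19.
Midpoints: Q̄_A = 3338.0, P̄_B = 55.50.
ε = (ΔQ_A/Q̄_A)/(ΔP_B/P̄_B) = (-308/3338.0)/(19/55.50) ≈ -0.270.
ε < 0: flights and hotel nights are complements.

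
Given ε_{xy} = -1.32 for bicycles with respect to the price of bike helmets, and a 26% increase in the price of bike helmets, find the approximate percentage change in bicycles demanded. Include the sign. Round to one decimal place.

-34.3%

%ΔQ ≈ ε × %ΔP of bike helmets = -1.32 × (26%) = -34.3%.
Demand for bicycles falls by about 34.3%.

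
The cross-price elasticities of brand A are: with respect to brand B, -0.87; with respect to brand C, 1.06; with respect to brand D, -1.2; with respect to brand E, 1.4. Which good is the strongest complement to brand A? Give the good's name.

Complements have ε < 0. The most negative value is -1.2 (brand D).

brand D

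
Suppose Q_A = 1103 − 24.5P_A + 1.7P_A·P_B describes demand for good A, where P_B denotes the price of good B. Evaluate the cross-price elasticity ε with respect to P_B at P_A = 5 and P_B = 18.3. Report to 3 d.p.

At P_A = 5 and P_B = 18.3: Q_A = 1136.05.
∂Q_A/∂P_B = 1.7P_A = 1.7(5) = 8.5000.
ε = (∂Q_A/∂P_B)(P_B/Q_A) = 8.5000 × (18.3/1136.05) ≈ 0.137.
ε > 0: substitutes.

0.137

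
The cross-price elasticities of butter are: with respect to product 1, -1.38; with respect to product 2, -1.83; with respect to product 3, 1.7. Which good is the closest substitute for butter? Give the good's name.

Substitutes have ε > 0. Among the positive values, 1.7 (product 3) is largest.

product 3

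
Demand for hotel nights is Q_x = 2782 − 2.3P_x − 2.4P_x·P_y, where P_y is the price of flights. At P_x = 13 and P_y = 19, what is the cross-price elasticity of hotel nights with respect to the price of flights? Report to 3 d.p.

At P_x = 13 and P_y = 19: Q_x = 2159.3.
∂Q_x/∂P_y = -2.4P_x = -2.4(13) = -31.2000.
ε = (∂Q_x/∂P_y)(P_y/Q_x) = -31.2000 × (19/2159.3) ≈ -0.275.

-0.275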